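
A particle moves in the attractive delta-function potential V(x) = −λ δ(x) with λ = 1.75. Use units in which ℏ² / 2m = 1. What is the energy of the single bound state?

For x ≠ 0 the bound state is ψ ∝ e^{−κ|x|}; integrating the TISE across the delta gives the cusp condition 2κ = 2mλ/ℏ², so κ = 0.8750.
Then E = −ℏ²κ²/(2m) = −mλ²/(2ℏ²) = -0.7656.

E = -0.766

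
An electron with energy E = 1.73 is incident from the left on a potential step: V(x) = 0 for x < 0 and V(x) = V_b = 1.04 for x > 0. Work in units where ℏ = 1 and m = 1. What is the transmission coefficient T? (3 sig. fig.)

T = 0.949

The wavenumbers are k₁ = √(2mE)/ℏ = 1.860 on the left and k₂ = √(2m(E − V_b))/ℏ = 1.175 on the right.
Continuity of ψ and ψ′ at the step yields the reflection amplitude r = (k₁ − k₂)/(k₁ + k₂) = 0.2258; thus R = |r|² = 0.05100, T = 0.9490.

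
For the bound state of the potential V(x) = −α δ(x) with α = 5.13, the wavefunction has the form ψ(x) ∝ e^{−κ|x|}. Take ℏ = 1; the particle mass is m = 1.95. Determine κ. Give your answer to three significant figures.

κ = 10.0

Integrating the TISE across x = 0 gives the cusp condition ψ'(0⁺) − ψ'(0⁻) = −(2mα/ℏ²)ψ(0).
With ψ ∝ e^{−κ|x|} this yields −2κ = −2mα/ℏ², so κ = mα/ℏ² = 10.00.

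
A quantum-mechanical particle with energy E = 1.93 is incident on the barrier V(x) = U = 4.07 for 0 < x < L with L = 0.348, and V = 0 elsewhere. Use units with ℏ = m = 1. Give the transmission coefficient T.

T = 0.619

Since E < U the interior solution is evanescent with decay constant κ = √(2m(U − E))/ℏ = 2.069.
κL = 0.7199, sinh(κL) = 0.7838.
Matching ψ, ψ′ at both faces gives T = [1 + U² sinh²(κL) / (4E(U − E))]⁻¹ = 1/1.616 = 0.619.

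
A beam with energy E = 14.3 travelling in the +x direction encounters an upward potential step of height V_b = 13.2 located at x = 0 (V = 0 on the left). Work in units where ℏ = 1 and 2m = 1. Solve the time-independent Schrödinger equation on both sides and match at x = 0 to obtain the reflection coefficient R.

The wavenumbers are k₁ = √(2mE)/ℏ = 3.782 on the left and k₂ = √(2m(E − V_b))/ℏ = 1.049 on the right.
Continuity of ψ and ψ′ at the step yields the reflection amplitude r = (k₁ − k₂)/(k₁ + k₂) = 0.5657; thus R = |r|² = 0.3201, T = 0.6799.

R = 0.320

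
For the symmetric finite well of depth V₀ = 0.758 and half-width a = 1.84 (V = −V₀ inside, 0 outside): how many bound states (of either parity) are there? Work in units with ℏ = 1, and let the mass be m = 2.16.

The dimensionless depth is z₀ = a√(2mV₀)/ℏ = 1.84 × √(3.275) = 3.330.
The even/odd transcendental equations gain one root per π/2 in z₀, giving N = 1 + ⌊2z₀/π⌋ = 1 + ⌊2.120⌋ = 3.

N = 3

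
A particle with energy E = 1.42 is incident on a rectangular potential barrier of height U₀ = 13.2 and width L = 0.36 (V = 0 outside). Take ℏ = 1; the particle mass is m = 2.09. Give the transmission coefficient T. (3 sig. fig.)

T = 0.00985

Since E < U₀ the interior solution is evanescent with decay constant κ = √(2m(U₀ − E))/ℏ = 7.017.
κL = 2.526, sinh(κL) = 6.213.
Matching ψ, ψ′ at both faces gives T = [1 + U₀² sinh²(κL) / (4E(U₀ − E))]⁻¹ = 1/101.5 = 0.00985.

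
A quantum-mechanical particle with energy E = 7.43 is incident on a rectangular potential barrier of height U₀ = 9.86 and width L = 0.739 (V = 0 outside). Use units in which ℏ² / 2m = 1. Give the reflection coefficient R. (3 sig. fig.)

E < U₀: inside the barrier ψ ∝ e^{±κx} with κ = √(2m(U₀ − E))/ℏ = 1.559.
κL = 1.152, sinh(κL) = 1.424.
Matching ψ, ψ′ at both faces gives T = [1 + U₀² sinh²(κL) / (4E(U₀ − E))]⁻¹ = 1/3.731 = 0.268.
R = 1 − T = 0.732.

R = 0.732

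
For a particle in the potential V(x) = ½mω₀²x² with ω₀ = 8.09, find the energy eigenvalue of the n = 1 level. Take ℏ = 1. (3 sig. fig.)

E = 12.1

Using E_n = (n + ½)ℏω₀: E_1 = 1.5 × 8.09 = 12.14.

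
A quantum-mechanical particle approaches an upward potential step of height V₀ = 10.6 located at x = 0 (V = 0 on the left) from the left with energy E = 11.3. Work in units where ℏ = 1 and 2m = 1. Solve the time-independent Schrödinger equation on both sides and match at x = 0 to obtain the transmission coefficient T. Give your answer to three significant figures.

On each side the TISE gives plane waves with k = √(2m(E − V))/ℏ: k₁ = √(2·½·11.3) = 3.362, k₂ = √(2·½·0.7) = 0.8367.
Continuity of ψ and ψ′ at the step yields the reflection amplitude r = (k₁ − k₂)/(k₁ + k₂) = 0.6014; thus R = |r|² = 0.3617, T = 0.6383.

T = 0.638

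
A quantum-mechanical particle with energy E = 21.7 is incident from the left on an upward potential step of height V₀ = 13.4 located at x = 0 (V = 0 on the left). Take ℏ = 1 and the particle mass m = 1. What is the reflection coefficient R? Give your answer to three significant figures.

The wavenumbers are k₁ = √(2mE)/ℏ = 6.588 on the left and k₂ = √(2m(E − V₀))/ℏ = 4.074 on the right.
Matching ψ and ψ′ at x = 0 gives r = (k₁ − k₂)/(k₁ + k₂), so R = r² = 0.05558 and T = 1 − R = 0.9444.

R = 0.0556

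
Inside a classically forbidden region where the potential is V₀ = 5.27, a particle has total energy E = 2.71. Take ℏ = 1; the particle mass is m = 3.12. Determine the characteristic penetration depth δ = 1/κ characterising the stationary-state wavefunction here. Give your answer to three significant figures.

Since E < V₀ the TISE in this region is ψ'' = κ²ψ with κ = √(2m(V₀ − E))/ℏ.
κ = √(2 × 3.12 × 2.56) = 3.997. The penetration depth is δ = 1/κ = 0.250.

δ = 0.250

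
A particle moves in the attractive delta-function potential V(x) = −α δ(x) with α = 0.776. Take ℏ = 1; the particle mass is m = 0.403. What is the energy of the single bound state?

For x ≠ 0 the bound state is ψ ∝ e^{−κ|x|}; integrating the TISE across the delta gives the cusp condition 2κ = 2mα/ℏ², so κ = 0.3127.
Then E = −ℏ²κ²/(2m) = −mα²/(2ℏ²) = -0.1213.

E = -0.121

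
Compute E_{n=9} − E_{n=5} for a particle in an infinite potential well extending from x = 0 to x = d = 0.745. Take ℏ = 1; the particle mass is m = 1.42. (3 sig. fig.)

E_n = n²π²ℏ²/(2md²), so ΔE = (9² − 5²) π²ℏ²/(2md²).
ΔE = 56 × π² / (2 × 1.42 × 0.745²) = 350.6.

ΔE = 351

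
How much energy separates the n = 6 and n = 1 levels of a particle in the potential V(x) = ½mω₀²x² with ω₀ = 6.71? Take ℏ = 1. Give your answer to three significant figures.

E_n = ℏω₀(n + ½), so ΔE = (6 − 1) ℏω₀ = 5 × 6.71 = 33.55.

ΔE = 33.6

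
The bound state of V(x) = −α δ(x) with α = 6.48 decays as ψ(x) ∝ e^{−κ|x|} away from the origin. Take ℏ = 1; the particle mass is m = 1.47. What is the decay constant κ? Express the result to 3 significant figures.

Integrating the TISE across x = 0 gives the cusp condition ψ'(0⁺) − ψ'(0⁻) = −(2mα/ℏ²)ψ(0).
With ψ ∝ e^{−κ|x|} this yields −2κ = −2mα/ℏ², so κ = mα/ℏ² = 9.526.

κ = 9.53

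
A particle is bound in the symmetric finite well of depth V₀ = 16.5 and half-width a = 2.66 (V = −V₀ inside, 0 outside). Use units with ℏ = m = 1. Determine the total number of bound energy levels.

N = 10

The dimensionless depth is z₀ = a√(2mV₀)/ℏ = 2.66 × √(33.00) = 15.28.
The even/odd transcendental equations gain one root per π/2 in z₀, giving N = 1 + ⌊2z₀/π⌋ = 1 + ⌊9.728⌋ = 10.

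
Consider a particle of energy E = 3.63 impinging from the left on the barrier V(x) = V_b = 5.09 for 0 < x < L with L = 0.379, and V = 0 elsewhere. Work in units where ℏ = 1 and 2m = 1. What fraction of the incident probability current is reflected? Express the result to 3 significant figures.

Since E < V_b the interior solution is evanescent with decay constant κ = √(2m(V_b − E))/ℏ = 1.208.
κL = 0.4579, sinh(κL) = 0.4741.
The exact tunnelling result is T⁻¹ = 1 + V_b² sinh²(κL) / [4E(V_b − E)] = 1.275, so T = 0.784.
R = 1 − T = 0.216.

R = 0.216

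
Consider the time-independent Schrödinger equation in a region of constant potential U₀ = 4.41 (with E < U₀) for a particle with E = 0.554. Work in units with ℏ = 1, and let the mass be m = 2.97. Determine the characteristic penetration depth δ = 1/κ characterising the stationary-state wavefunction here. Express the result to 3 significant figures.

Since E < U₀ the TISE in this region is ψ'' = κ²ψ with κ = √(2m(U₀ − E))/ℏ.
κ = √(2 × 2.97 × 3.856) = 4.786. The penetration depth is δ = 1/κ = 0.209.

δ = 0.209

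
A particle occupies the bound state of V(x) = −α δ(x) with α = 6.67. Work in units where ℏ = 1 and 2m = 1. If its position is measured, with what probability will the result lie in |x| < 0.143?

The normalised bound state is ψ = √κ e^{−κ|x|} with κ = mα/ℏ² = 3.335.
P(|x| < d) = ∫_{−d}^{d} κ e^{−2κ|x|} dx = 1 − e^{−2κd} = 1 − e^{−0.9538} = 0.6147.

P = 0.615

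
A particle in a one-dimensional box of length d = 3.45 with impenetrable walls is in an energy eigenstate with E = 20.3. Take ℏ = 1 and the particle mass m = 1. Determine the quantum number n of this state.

From E_n = n²π²ℏ²/(2md²) invert to n = √(2md²E)/(πℏ).
n = (3.45/π) × √(2 × 1 × 20.3) = 6.997 → n = 7.

n = 7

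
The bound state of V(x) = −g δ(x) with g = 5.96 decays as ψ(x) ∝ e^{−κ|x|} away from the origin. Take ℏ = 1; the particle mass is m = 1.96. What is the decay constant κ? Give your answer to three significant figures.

κ = 11.7

Integrating the TISE across x = 0 gives the cusp condition ψ'(0⁺) − ψ'(0⁻) = −(2mg/ℏ²)ψ(0).
With ψ ∝ e^{−κ|x|} this yields −2κ = −2mg/ℏ², so κ = mg/ℏ² = 11.68.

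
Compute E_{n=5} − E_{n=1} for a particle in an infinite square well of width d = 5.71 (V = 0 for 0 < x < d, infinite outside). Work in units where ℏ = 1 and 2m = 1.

E_n = n²π²ℏ²/(2md²), so ΔE = (5² − 1²) π²ℏ²/(2md²).
ΔE = 24 × π² / (2 × 0.5 × 5.71²) = 7.265.

ΔE = 7.27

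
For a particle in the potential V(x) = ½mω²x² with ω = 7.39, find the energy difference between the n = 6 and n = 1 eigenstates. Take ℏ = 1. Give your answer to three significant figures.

ΔE = 37.0

E_n = ℏω(n + ½), so ΔE = (6 − 1) ℏω = 5 × 7.39 = 36.95.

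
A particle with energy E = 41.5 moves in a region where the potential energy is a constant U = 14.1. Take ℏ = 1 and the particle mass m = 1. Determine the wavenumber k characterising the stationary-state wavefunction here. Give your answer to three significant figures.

With E > U the solution is oscillatory, ψ ∝ e^{±ikx} with k = √(2m(E − U))/ℏ.
k = √(2 × 1 × 27.4) = 7.403.

k = 7.40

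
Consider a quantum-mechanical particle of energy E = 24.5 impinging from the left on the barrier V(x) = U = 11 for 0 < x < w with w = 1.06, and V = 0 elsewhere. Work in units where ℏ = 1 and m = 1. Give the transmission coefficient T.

Above the barrier the interior wavenumber is k₂ = √(2m(E − U))/ℏ = 5.196, giving phase k₂w = 5.508.
Matching at both interfaces gives T⁻¹ = 1 + U² sin²(k₂w) / [4E(E − U)] = 1.045, hence T = 0.957.

T = 0.957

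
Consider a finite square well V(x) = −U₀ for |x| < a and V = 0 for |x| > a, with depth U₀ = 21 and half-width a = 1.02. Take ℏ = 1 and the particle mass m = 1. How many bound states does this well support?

The dimensionless depth is z₀ = a√(2mU₀)/ℏ = 1.02 × √(42.00) = 6.610.
A new bound state (alternating even/odd) appears each time z₀ passes a multiple of π/2, so N = ⌊2z₀/π⌋ + 1 = ⌊4.208⌋ + 1 = 5.

N = 5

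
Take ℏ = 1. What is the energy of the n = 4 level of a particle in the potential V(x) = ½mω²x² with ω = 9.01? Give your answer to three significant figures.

The oscillator eigenvalues are E_n = ℏω(n + ½), so E_4 = 9.01 × 4.5 = 40.55.

E = 40.5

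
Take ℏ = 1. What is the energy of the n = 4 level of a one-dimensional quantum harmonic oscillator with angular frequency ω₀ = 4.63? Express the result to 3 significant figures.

Using E_n = (n + ½)ℏω₀: E_4 = 4.5 × 4.63 = 20.84.

E = 20.8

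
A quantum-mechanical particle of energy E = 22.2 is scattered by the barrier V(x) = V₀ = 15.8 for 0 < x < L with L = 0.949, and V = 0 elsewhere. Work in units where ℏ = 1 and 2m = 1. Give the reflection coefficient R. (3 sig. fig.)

E > V₀: inside the barrier k₂ = √(2m(E − V₀))/ℏ = 2.530, k₂L = 2.401.
T = [1 + V₀² sin²(k₂L) / (4E(E − V₀))]⁻¹ = 1/1.200 = 0.833.
R = 1 − T = 0.167.

R = 0.167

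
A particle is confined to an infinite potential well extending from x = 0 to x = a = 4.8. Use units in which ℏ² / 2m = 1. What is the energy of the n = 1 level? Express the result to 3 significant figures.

The infinite-well eigenfunctions ψ_n = √(2/a) sin(nπx/a) vanish at both walls, giving E_n = n²π²ℏ²/(2ma²).
E_1 = 1² × π² / (2 × 0.5 × 4.8²) = 0.4284.

E = 0.428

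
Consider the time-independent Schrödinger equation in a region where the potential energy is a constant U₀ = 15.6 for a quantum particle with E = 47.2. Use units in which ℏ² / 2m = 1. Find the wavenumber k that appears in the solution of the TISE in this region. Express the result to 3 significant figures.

k = 5.62

With E > U₀ the solution is oscillatory, ψ ∝ e^{±ikx} with k = √(2m(E − U₀))/ℏ.
k = √(2 × 0.5 × 31.6) = 5.621.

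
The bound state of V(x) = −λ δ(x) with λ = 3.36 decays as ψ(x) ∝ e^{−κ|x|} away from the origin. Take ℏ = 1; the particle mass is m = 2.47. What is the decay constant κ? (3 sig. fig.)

κ = 8.30

Integrating the TISE across x = 0 gives the cusp condition ψ'(0⁺) − ψ'(0⁻) = −(2mλ/ℏ²)ψ(0).
With ψ ∝ e^{−κ|x|} this yields −2κ = −2mλ/ℏ², so κ = mλ/ℏ² = 8.299.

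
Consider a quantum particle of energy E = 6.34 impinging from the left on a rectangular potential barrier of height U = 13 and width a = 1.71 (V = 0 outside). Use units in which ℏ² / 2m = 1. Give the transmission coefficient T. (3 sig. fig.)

T = 0.000587

Since E < U the interior solution is evanescent with decay constant κ = √(2m(U − E))/ℏ = 2.581.
κa = 4.413, sinh(κa) = 41.25.
Matching ψ, ψ′ at both faces gives T = [1 + U² sinh²(κa) / (4E(U − E))]⁻¹ = 1/1704 = 0.000587.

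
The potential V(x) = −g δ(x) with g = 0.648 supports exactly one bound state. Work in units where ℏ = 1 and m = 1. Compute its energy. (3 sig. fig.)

The bound state is ψ(x) = √κ e^{−κ|x|}. The derivative jump ψ'(0⁺) − ψ'(0⁻) = −(2mg/ℏ²)ψ(0) fixes κ = mg/ℏ² = 0.6480.
Then E = −ℏ²κ²/(2m) = −mg²/(2ℏ²) = -0.2100.

E = -0.210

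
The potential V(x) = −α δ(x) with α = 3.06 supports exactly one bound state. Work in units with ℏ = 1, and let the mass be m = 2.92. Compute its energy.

E = -13.7

For x ≠ 0 the bound state is ψ ∝ e^{−κ|x|}; integrating the TISE across the delta gives the cusp condition 2κ = 2mα/ℏ², so κ = 8.935.
Then E = −ℏ²κ²/(2m) = −mα²/(2ℏ²) = -13.67.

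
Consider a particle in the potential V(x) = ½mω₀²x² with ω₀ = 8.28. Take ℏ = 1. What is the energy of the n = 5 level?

E = 45.5

The oscillator eigenvalues are E_n = ℏω₀(n + ½), so E_5 = 8.28 × 5.5 = 45.54.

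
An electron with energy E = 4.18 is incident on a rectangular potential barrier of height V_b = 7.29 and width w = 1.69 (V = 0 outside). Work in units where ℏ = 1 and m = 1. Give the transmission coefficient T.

E < V_b: inside the barrier ψ ∝ e^{±κx} with κ = √(2m(V_b − E))/ℏ = 2.494.
κw = 4.215, sinh(κw) = 33.83.
Matching ψ, ψ′ at both faces gives T = [1 + V_b² sinh²(κw) / (4E(V_b − E))]⁻¹ = 1/1171 = 0.000854.

T = 0.000854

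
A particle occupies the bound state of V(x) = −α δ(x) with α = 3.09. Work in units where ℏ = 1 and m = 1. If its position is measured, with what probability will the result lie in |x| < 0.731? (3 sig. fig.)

The normalised bound state is ψ = √κ e^{−κ|x|} with κ = mα/ℏ² = 3.090.
P(|x| < d) = ∫_{−d}^{d} κ e^{−2κ|x|} dx = 1 − e^{−2κd} = 1 − e^{−4.518} = 0.9891.

P = 0.989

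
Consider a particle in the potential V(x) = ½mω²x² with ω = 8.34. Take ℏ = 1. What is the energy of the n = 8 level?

Using E_n = (n + ½)ℏω: E_8 = 8.5 × 8.34 = 70.89.

E = 70.9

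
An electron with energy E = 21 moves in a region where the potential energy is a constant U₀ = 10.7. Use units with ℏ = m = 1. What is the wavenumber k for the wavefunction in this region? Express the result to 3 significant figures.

With E > U₀ the solution is oscillatory, ψ ∝ e^{±ikx} with k = √(2m(E − U₀))/ℏ.
k = √(2 × 1 × 10.3) = 4.539.

k = 4.54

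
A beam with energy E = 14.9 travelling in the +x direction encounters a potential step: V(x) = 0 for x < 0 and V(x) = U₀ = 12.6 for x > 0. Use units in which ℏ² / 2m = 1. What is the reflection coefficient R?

R = 0.190

On each side the TISE gives plane waves with k = √(2m(E − V))/ℏ: k₁ = √(2·½·14.9) = 3.860, k₂ = √(2·½·2.3) = 1.517.
Matching ψ and ψ′ at x = 0 gives r = (k₁ − k₂)/(k₁ + k₂), so R = r² = 0.1900 and T = 1 − R = 0.8100.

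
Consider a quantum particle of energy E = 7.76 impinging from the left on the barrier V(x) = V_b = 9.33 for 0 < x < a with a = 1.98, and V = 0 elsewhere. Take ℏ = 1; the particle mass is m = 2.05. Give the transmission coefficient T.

Since E < V_b the interior solution is evanescent with decay constant κ = √(2m(V_b − E))/ℏ = 2.537.
κa = 5.024, sinh(κa) = 75.97.
The exact tunnelling result is T⁻¹ = 1 + V_b² sinh²(κa) / [4E(V_b − E)] = 10310, so T = 0.0000970.

T = 0.0000970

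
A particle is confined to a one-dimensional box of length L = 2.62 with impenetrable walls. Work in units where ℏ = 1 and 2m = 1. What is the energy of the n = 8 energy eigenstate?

The infinite-well eigenfunctions ψ_n = √(2/L) sin(nπx/L) vanish at both walls, giving E_n = n²π²ℏ²/(2mL²).
E_8 = 8² × π² / (2 × 0.5 × 2.62²) = 92.02.

E = 92.0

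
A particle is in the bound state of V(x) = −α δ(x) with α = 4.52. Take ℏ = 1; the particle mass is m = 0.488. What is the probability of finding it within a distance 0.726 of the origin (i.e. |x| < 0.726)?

P = 0.959

The normalised bound state is ψ = √κ e^{−κ|x|} with κ = mα/ℏ² = 2.206.
P(|x| < d) = ∫_{−d}^{d} κ e^{−2κ|x|} dx = 1 − e^{−2κd} = 1 − e^{−3.203} = 0.9594.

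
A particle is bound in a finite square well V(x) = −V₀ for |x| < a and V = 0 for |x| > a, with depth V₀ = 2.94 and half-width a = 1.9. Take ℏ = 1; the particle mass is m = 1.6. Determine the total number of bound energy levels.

N = 4

The dimensionless depth is z₀ = a√(2mV₀)/ℏ = 1.9 × √(9.408) = 5.828.
The even/odd transcendental equations gain one root per π/2 in z₀, giving N = 1 + ⌊2z₀/π⌋ = 1 + ⌊3.710⌋ = 4.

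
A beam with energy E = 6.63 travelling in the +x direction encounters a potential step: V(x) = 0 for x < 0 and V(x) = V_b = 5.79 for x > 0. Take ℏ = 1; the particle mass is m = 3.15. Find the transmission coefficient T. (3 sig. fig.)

On each side the TISE gives plane waves with k = √(2m(E − V))/ℏ: k₁ = √(2·3.15·6.63) = 6.463, k₂ = √(2·3.15·0.84) = 2.300.
Continuity of ψ and ψ′ at the step yields the reflection amplitude r = (k₁ − k₂)/(k₁ + k₂) = 0.4750; thus R = |r|² = 0.2256, T = 0.7744.

T = 0.774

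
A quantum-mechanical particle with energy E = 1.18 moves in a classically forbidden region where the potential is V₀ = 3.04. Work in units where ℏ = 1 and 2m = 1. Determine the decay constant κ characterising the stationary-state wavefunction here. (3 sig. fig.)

κ = 1.36

Since E < V₀ the TISE in this region is ψ'' = κ²ψ with κ = √(2m(V₀ − E))/ℏ.
κ = √(2 × 0.5 × 1.86) = 1.364.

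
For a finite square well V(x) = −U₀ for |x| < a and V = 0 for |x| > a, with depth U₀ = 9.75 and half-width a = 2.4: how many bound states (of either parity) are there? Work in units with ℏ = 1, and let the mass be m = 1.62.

The dimensionless depth is z₀ = a√(2mU₀)/ℏ = 2.4 × √(31.59) = 13.49.
The even/odd transcendental equations gain one root per π/2 in z₀, giving N = 1 + ⌊2z₀/π⌋ = 1 + ⌊8.587⌋ = 9.

N = 9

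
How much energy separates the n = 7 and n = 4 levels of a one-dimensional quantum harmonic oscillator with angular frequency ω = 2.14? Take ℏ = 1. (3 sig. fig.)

E_n = ℏω(n + ½), so ΔE = (7 − 4) ℏω = 3 × 2.14 = 6.420.

ΔE = 6.42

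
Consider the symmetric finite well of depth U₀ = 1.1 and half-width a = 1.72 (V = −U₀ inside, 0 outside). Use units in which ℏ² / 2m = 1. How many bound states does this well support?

N = 2

The dimensionless depth is z₀ = a√(2mU₀)/ℏ = 1.72 × √(1.100) = 1.804.
A new bound state (alternating even/odd) appears each time z₀ passes a multiple of π/2, so N = ⌊2z₀/π⌋ + 1 = ⌊1.148⌋ + 1 = 2.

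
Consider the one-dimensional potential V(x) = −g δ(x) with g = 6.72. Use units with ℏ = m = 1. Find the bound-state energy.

The bound state is ψ(x) = √κ e^{−κ|x|}. The derivative jump ψ'(0⁺) − ψ'(0⁻) = −(2mg/ℏ²)ψ(0) fixes κ = mg/ℏ² = 6.720.
Then E = −ℏ²κ²/(2m) = −mg²/(2ℏ²) = -22.58.

E = -22.6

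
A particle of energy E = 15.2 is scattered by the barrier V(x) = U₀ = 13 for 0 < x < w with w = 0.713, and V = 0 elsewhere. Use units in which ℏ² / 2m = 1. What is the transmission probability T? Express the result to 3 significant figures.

T = 0.511

Above the barrier the interior wavenumber is k₂ = √(2m(E − U₀))/ℏ = 1.483, giving phase k₂w = 1.058.
T = [1 + U₀² sin²(k₂w) / (4E(E − U₀))]⁻¹ = 1/1.959 = 0.511.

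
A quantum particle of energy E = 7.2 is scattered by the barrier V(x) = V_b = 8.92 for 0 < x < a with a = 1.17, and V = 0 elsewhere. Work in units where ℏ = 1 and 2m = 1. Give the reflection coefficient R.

R = 0.887

Since E < V_b the interior solution is evanescent with decay constant κ = √(2m(V_b − E))/ℏ = 1.311.
κa = 1.534, sinh(κa) = 2.212.
Matching ψ, ψ′ at both faces gives T = [1 + V_b² sinh²(κa) / (4E(V_b − E))]⁻¹ = 1/8.856 = 0.113.
R = 1 − T = 0.887.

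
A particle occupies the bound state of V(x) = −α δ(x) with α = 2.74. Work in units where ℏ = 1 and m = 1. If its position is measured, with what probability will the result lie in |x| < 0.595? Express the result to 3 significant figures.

P = 0.962

The normalised bound state is ψ = √κ e^{−κ|x|} with κ = mα/ℏ² = 2.740.
P(|x| < d) = ∫_{−d}^{d} κ e^{−2κ|x|} dx = 1 − e^{−2κd} = 1 − e^{−3.261} = 0.9616.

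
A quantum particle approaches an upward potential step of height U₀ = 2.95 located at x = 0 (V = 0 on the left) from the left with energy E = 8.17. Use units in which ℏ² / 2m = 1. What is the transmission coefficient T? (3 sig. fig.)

T = 0.988

On each side the TISE gives plane waves with k = √(2m(E − V))/ℏ: k₁ = √(2·½·8.17) = 2.858, k₂ = √(2·½·5.22) = 2.285.
Continuity of ψ and ψ′ at the step yields the reflection amplitude r = (k₁ − k₂)/(k₁ + k₂) = 0.1115; thus R = |r|² = 0.01244, T = 0.9876.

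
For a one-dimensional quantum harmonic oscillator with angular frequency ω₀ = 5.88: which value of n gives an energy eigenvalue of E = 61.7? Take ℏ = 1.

n = 10

E_n = ℏω₀(n + ½) ⇒ n = E/(ℏω₀) − ½ = 61.7/5.88 − 0.5 = 9.993 → n = 10.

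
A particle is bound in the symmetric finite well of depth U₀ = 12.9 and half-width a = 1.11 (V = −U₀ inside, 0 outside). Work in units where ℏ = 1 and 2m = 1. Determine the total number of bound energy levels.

N = 3

The dimensionless depth is z₀ = a√(2mU₀)/ℏ = 1.11 × √(12.90) = 3.987.
The even/odd transcendental equations gain one root per π/2 in z₀, giving N = 1 + ⌊2z₀/π⌋ = 1 + ⌊2.538⌋ = 3.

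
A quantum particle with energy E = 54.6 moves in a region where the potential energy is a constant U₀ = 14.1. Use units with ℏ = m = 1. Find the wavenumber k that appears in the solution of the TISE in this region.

With E > U₀ the solution is oscillatory, ψ ∝ e^{±ikx} with k = √(2m(E − U₀))/ℏ.
k = √(2 × 1 × 40.5) = 9.000.

k = 9.00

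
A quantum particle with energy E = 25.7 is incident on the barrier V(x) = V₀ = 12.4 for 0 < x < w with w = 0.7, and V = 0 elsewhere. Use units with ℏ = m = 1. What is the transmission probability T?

T = 0.978

E > V₀: inside the barrier k₂ = √(2m(E − V₀))/ℏ = 5.158, k₂w = 3.610.
T = [1 + V₀² sin²(k₂w) / (4E(E − V₀))]⁻¹ = 1/1.023 = 0.978.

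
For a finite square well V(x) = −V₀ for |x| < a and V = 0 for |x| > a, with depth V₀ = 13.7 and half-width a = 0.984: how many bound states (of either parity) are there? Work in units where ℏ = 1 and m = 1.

The dimensionless depth is z₀ = a√(2mV₀)/ℏ = 0.984 × √(27.40) = 5.151.
The even/odd transcendental equations gain one root per π/2 in z₀, giving N = 1 + ⌊2z₀/π⌋ = 1 + ⌊3.279⌋ = 4.

N = 4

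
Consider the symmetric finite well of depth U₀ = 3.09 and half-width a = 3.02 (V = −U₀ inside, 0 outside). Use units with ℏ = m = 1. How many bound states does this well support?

The dimensionless depth is z₀ = a√(2mU₀)/ℏ = 3.02 × √(6.180) = 7.508.
The even/odd transcendental equations gain one root per π/2 in z₀, giving N = 1 + ⌊2z₀/π⌋ = 1 + ⌊4.779⌋ = 5.

N = 5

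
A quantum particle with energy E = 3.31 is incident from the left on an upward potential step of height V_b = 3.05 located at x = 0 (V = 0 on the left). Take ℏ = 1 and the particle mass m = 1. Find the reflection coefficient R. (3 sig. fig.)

On each side the TISE gives plane waves with k = √(2m(E − V))/ℏ: k₁ = √(2·1·3.31) = 2.573, k₂ = √(2·1·0.26) = 0.7211.
Continuity of ψ and ψ′ at the step yields the reflection amplitude r = (k₁ − k₂)/(k₁ + k₂) = 0.5622; thus R = |r|² = 0.3160, T = 0.6840.

R = 0.316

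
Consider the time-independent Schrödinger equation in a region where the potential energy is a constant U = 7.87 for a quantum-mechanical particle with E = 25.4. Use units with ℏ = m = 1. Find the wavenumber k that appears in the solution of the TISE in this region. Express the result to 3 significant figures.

k = 5.92

With E > U the solution is oscillatory, ψ ∝ e^{±ikx} with k = √(2m(E − U))/ℏ.
k = √(2 × 1 × 17.53) = 5.921.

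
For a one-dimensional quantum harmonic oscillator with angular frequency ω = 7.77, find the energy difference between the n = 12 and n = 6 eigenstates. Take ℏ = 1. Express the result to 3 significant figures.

E_n = ℏω(n + ½), so ΔE = (12 − 6) ℏω = 6 × 7.77 = 46.62.

ΔE = 46.6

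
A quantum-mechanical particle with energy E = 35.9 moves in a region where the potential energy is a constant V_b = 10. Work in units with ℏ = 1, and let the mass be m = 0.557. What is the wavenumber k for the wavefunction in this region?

With E > V_b the solution is oscillatory, ψ ∝ e^{±ikx} with k = √(2m(E − V_b))/ℏ.
k = √(2 × 0.557 × 25.9) = 5.371.

k = 5.37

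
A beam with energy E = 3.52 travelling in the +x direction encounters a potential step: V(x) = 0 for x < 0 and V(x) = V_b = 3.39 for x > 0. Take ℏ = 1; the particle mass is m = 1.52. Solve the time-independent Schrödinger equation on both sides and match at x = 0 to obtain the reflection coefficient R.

The wavenumbers are k₁ = √(2mE)/ℏ = 3.271 on the left and k₂ = √(2m(E − V_b))/ℏ = 0.6286 on the right.
Continuity of ψ and ψ′ at the step yields the reflection amplitude r = (k₁ − k₂)/(k₁ + k₂) = 0.6776; thus R = |r|² = 0.4591, T = 0.5409.

R = 0.459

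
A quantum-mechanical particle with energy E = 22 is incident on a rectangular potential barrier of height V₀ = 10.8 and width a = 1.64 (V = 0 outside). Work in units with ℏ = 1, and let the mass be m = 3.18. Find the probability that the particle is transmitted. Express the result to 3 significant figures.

T = 0.902

E > V₀: inside the barrier k₂ = √(2m(E − V₀))/ℏ = 8.440, k₂a = 13.84.
Matching at both interfaces gives T⁻¹ = 1 + V₀² sin²(k₂a) / [4E(E − V₀)] = 1.108, hence T = 0.902.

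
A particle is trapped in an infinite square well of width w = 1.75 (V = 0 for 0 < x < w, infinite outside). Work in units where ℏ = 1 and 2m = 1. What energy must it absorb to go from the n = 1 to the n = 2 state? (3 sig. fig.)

ΔE = 9.67

E_n = n²π²ℏ²/(2mw²), so ΔE = (2² − 1²) π²ℏ²/(2mw²).
ΔE = 3 × π² / (2 × 0.5 × 1.75²) = 9.668.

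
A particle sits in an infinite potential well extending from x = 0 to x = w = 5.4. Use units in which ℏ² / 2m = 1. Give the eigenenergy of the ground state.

Requiring ψ(0) = ψ(w) = 0 quantises k = nπ/w, hence E_n = ℏ²k²/2m = n²π²ℏ²/(2mw²).
E_1 = 1² × π² / (2 × 0.5 × 5.4²) = 0.3385.

E = 0.338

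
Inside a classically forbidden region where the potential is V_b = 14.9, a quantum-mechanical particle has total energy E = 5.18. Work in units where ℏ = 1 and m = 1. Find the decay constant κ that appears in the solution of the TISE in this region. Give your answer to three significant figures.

κ = 4.41

Since E < V_b the TISE in this region is ψ'' = κ²ψ with κ = √(2m(V_b − E))/ℏ.
κ = √(2 × 1 × 9.72) = 4.409.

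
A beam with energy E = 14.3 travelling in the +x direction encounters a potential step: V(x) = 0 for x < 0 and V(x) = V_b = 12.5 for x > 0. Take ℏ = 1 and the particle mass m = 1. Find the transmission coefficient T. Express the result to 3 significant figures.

On each side the TISE gives plane waves with k = √(2m(E − V))/ℏ: k₁ = √(2·1·14.3) = 5.348, k₂ = √(2·1·1.8) = 1.897.
Continuity of ψ and ψ′ at the step yields the reflection amplitude r = (k₁ − k₂)/(k₁ + k₂) = 0.4762; thus R = |r|² = 0.2268, T = 0.7732.

T = 0.773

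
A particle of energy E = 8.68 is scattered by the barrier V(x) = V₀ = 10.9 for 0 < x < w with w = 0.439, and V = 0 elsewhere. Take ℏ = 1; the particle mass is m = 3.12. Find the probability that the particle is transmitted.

T = 0.0965

E < V₀: inside the barrier ψ ∝ e^{±κx} with κ = √(2m(V₀ − E))/ℏ = 3.722.
κw = 1.634, sinh(κw) = 2.464.
The exact tunnelling result is T⁻¹ = 1 + V₀² sinh²(κw) / [4E(V₀ − E)] = 10.36, so T = 0.0965.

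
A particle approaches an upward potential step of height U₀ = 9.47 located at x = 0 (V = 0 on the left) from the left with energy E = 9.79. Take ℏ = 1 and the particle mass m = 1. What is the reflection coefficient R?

On each side the TISE gives plane waves with k = √(2m(E − V))/ℏ: k₁ = √(2·1·9.79) = 4.425, k₂ = √(2·1·0.32) = 0.8000.
Matching ψ and ψ′ at x = 0 gives r = (k₁ − k₂)/(k₁ + k₂), so R = r² = 0.4813 and T = 1 − R = 0.5187.

R = 0.481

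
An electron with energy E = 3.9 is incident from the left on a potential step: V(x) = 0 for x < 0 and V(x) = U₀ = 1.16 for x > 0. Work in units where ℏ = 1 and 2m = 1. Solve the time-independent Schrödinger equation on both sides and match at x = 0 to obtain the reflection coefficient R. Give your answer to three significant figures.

The wavenumbers are k₁ = √(2mE)/ℏ = 1.975 on the left and k₂ = √(2m(E − U₀))/ℏ = 1.655 on the right.
Continuity of ψ and ψ′ at the step yields the reflection amplitude r = (k₁ − k₂)/(k₁ + k₂) = 0.08803; thus R = |r|² = 0.007749, T = 0.9923.

R = 0.00775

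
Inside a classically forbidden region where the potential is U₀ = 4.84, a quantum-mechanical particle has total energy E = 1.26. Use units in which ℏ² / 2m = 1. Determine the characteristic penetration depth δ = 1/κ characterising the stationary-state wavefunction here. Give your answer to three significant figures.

δ = 0.529

Since E < U₀ the TISE in this region is ψ'' = κ²ψ with κ = √(2m(U₀ − E))/ℏ.
κ = √(2 × 0.5 × 3.58) = 1.892. The penetration depth is δ = 1/κ = 0.529.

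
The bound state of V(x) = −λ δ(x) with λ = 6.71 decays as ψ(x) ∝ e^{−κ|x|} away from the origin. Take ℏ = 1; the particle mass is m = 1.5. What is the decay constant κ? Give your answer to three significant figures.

κ = 10.1

Integrate −(ℏ²/2m)ψ'' − λδ(x)ψ = Eψ from −ε to +ε: the ψ'' term gives ψ'(0⁺) − ψ'(0⁻) and the δ term gives −(2mλ/ℏ²)ψ(0).
With ψ ∝ e^{−κ|x|} this yields −2κ = −2mλ/ℏ², so κ = mλ/ℏ² = 10.07.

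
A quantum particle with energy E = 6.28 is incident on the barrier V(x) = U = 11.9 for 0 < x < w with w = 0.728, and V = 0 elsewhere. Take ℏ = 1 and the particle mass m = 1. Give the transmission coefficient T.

T = 0.0298

Since E < U the interior solution is evanescent with decay constant κ = √(2m(U − E))/ℏ = 3.353.
κw = 2.441, sinh(κw) = 5.697.
The exact tunnelling result is T⁻¹ = 1 + U² sinh²(κw) / [4E(U − E)] = 33.56, so T = 0.0298.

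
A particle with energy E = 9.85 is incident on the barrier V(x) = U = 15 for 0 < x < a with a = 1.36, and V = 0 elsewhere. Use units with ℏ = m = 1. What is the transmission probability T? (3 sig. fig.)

T = 0.000583

E < U: inside the barrier ψ ∝ e^{±κx} with κ = √(2m(U − E))/ℏ = 3.209.
κa = 4.365, sinh(κa) = 39.31.
The exact tunnelling result is T⁻¹ = 1 + U² sinh²(κa) / [4E(U − E)] = 1714, so T = 0.000583.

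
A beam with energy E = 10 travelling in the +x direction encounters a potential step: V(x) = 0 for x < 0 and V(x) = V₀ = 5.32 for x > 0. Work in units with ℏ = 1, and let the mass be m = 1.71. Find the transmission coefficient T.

The wavenumbers are k₁ = √(2mE)/ℏ = 5.848 on the left and k₂ = √(2m(E − V₀))/ℏ = 4.001 on the right.
Matching ψ and ψ′ at x = 0 gives r = (k₁ − k₂)/(k₁ + k₂), so R = r² = 0.03518 and T = 1 − R = 0.9648.

T = 0.965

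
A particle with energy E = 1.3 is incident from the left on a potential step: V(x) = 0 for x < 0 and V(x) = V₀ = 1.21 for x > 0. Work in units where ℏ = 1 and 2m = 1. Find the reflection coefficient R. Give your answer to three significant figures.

R = 0.340

On each side the TISE gives plane waves with k = √(2m(E − V))/ℏ: k₁ = √(2·½·1.3) = 1.140, k₂ = √(2·½·0.09) = 0.3000.
Matching ψ and ψ′ at x = 0 gives r = (k₁ − k₂)/(k₁ + k₂), so R = r² = 0.3403 and T = 1 − R = 0.6597.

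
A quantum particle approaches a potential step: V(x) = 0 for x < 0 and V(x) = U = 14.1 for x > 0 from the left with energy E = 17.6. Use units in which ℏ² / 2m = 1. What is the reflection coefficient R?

The wavenumbers are k₁ = √(2mE)/ℏ = 4.195 on the left and k₂ = √(2m(E − U))/ℏ = 1.871 on the right.
Matching ψ and ψ′ at x = 0 gives r = (k₁ − k₂)/(k₁ + k₂), so R = r² = 0.1468 and T = 1 − R = 0.8532.

R = 0.147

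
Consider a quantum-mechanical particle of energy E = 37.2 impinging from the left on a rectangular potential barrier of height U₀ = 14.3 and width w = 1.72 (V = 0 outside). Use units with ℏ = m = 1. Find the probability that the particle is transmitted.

T = 0.963

E > U₀: inside the barrier k₂ = √(2m(E − U₀))/ℏ = 6.768, k₂w = 11.64.
T = [1 + U₀² sin²(k₂w) / (4E(E − U₀))]⁻¹ = 1/1.038 = 0.963.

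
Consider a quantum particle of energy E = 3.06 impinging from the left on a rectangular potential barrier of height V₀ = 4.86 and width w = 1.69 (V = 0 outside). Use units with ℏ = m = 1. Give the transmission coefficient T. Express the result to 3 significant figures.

Since E < V₀ the interior solution is evanescent with decay constant κ = √(2m(V₀ − E))/ℏ = 1.897.
κw = 3.207, sinh(κw) = 12.33.
The exact tunnelling result is T⁻¹ = 1 + V₀² sinh²(κw) / [4E(V₀ − E)] = 163.9, so T = 0.00610.

T = 0.00610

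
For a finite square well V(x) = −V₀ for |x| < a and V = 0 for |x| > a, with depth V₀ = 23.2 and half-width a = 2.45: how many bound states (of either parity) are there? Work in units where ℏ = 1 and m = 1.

N = 11

Define the well-strength parameter z₀ = (a/ℏ)√(2mV₀) = 2.45 × √(2·1·23.2) = 16.69.
The even/odd transcendental equations gain one root per π/2 in z₀, giving N = 1 + ⌊2z₀/π⌋ = 1 + ⌊10.62⌋ = 11.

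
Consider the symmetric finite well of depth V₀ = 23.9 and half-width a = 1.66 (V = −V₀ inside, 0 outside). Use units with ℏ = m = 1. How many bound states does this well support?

N = 8

Define the well-strength parameter z₀ = (a/ℏ)√(2mV₀) = 1.66 × √(2·1·23.9) = 11.48.
The even/odd transcendental equations gain one root per π/2 in z₀, giving N = 1 + ⌊2z₀/π⌋ = 1 + ⌊7.306⌋ = 8.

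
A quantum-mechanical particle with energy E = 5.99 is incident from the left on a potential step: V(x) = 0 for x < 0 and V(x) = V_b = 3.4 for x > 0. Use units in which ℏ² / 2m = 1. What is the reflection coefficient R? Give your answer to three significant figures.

The wavenumbers are k₁ = √(2mE)/ℏ = 2.447 on the left and k₂ = √(2m(E − V_b))/ℏ = 1.609 on the right.
Continuity of ψ and ψ′ at the step yields the reflection amplitude r = (k₁ − k₂)/(k₁ + k₂) = 0.2066; thus R = |r|² = 0.04268, T = 0.9573.

R = 0.0427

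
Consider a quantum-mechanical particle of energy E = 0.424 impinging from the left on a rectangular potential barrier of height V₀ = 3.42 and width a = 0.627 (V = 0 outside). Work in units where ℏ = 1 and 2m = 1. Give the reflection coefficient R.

Since E < V₀ the interior solution is evanescent with decay constant κ = √(2m(V₀ − E))/ℏ = 1.731.
κa = 1.085, sinh(κa) = 1.311.
The exact tunnelling result is T⁻¹ = 1 + V₀² sinh²(κa) / [4E(V₀ − E)] = 4.958, so T = 0.202.
R = 1 − T = 0.798.

R = 0.798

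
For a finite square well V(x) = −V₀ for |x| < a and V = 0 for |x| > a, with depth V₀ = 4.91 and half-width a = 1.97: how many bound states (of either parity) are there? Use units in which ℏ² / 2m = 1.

N = 3

The dimensionless depth is z₀ = a√(2mV₀)/ℏ = 1.97 × √(4.910) = 4.365.
A new bound state (alternating even/odd) appears each time z₀ passes a multiple of π/2, so N = ⌊2z₀/π⌋ + 1 = ⌊2.779⌋ + 1 = 3.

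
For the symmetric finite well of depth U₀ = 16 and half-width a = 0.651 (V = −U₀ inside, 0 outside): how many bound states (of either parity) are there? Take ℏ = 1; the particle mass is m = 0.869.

Define the well-strength parameter z₀ = (a/ℏ)√(2mU₀) = 0.651 × √(2·0.869·16) = 3.433.
The even/odd transcendental equations gain one root per π/2 in z₀, giving N = 1 + ⌊2z₀/π⌋ = 1 + ⌊2.185⌋ = 3.

N = 3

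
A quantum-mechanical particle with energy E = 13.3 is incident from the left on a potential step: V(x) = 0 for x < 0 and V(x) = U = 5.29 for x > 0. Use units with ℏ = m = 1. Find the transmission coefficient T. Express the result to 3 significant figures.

T = 0.984

On each side the TISE gives plane waves with k = √(2m(E − V))/ℏ: k₁ = √(2·1·13.3) = 5.158, k₂ = √(2·1·8.01) = 4.002.
Continuity of ψ and ψ′ at the step yields the reflection amplitude r = (k₁ − k₂)/(k₁ + k₂) = 0.1261; thus R = |r|² = 0.01590, T = 0.9841.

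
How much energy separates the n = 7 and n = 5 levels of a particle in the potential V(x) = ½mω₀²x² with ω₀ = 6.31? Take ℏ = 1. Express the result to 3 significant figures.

E_n = ℏω₀(n + ½), so ΔE = (7 − 5) ℏω₀ = 2 × 6.31 = 12.62.

ΔE = 12.6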